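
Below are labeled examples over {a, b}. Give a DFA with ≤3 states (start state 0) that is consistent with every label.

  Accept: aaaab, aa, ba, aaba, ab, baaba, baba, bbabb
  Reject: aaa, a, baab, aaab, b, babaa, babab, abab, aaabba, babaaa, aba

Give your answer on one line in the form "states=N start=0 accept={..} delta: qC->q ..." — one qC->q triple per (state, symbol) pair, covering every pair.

states=3 start=0 accept={2} delta: 0a->1 0b->1 1a->2 1b->2 2a->0 2b->1

Fold the examples into a partial DFA from state 0: repeatedly fix the first undefined (state, symbol) met by the shortest-then-alphabetical prefix, trying targets in increasing order and rejecting any under which an Accept and a Reject string meet in one state with the same remainder; add a state when all current targets are rejected. Accepting states are where Accept strings end.
a: 0a undefined. 0a->0: no, aaaab/aaab meet in 0 with "b" left. Open state 1: 0a->1.
b: 0b undefined. 0b->0: no, ba/a meet in 1. 0b->1: ok.
aa: 1a undefined. 1a->0: no, aaaab/aaa meet in 1. 1a->1: no, aaaab/baab meet in 1 with "b" left. Open state 2: 1a->2.
ab: 1b undefined. 1b->0: no, ab/abab meet in 0. 1b->1: no, aa/aba meet in 2. 1b->2: ok.
aaa: 2a undefined. 2a->0: ok.
aab: 2b undefined. 2b->0: no, aaaab/babaa meet in 2. 2b->1: ok.
All examples now run through 3 states with every (state, symbol) defined. Accept strings end in {2}, Reject strings end in {0,1}; accept={2}.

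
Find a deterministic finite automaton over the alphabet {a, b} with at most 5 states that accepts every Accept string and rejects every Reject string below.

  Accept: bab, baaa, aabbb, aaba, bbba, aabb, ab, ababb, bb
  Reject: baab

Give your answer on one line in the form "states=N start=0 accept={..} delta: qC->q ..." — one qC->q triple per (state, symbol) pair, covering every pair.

Grow the machine one transition at a time. Run the examples from 0; the earliest place one falls off (shortest prefix, ties alphabetical) gets sent to the lowest-numbered state that keeps every Accept/Reject pair distinguishable — a pair clashes when both reach the same state with identical unread suffix — and to a fresh state only if none does.
a: 0a undefined. 0a->0: ok.
b: 0b undefined. 0b->0: no, bab/baab meet in 0. Open state 1: 0b->1.
ba: 1a undefined. 1a->0: no, bab/baab meet in 1. 1a->1: no, bab/baab meet in 1 with "b" left. Open state 2: 1a->2.
bb: 1b undefined. 1b->0: ok.
baa: 2a undefined. 2a->0: no, aabbb/baab meet in 1. 2a->1: no, aabb/baab meet in 0. 2a->2: no, bab/baab meet in 2 with "b" left. Open state 3: 2a->3.
bab: 2b undefined. 2b->0: ok.
baaa: 3a undefined. 3a->0: ok.
baab: 3b undefined. 3b->0: no, bab/baab meet in 0. 3b->1: no, aabbb/baab meet in 1. 3b->2: no, aaba/baab meet in 2. 3b->3: ok.
All examples now run through 4 states with every (state, symbol) defined. Accept strings end in {0,1,2}, Reject strings end in {3}; accept={0,1,2}.

states=4 start=0 accept={0,1,2} delta: 0a->0 0b->1 1a->2 1b->0 2a->3 2b->0 3a->0 3b->3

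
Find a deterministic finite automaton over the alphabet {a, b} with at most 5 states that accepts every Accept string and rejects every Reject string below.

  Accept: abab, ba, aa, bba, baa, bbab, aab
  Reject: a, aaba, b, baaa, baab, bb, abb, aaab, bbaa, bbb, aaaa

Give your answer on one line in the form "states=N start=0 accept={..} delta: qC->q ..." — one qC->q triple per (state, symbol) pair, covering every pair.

Fold the examples into a partial DFA from state 0: repeatedly fix the first undefined (state, symbol) met by the shortest-then-alphabetical prefix, trying targets in increasing order and rejecting any under which an Accept and a Reject string meet in one state with the same remainder; add a state when all current targets are rejected. Accepting states are where Accept strings end.
a: 0a undefined. 0a->0: no, ba/aaba meet in 0 with "ba" left. Open state 1: 0a->1.
b: 0b undefined. 0b->0: no, ba/a meet in 1. 0b->1: ok.
aa: 1a undefined. 1a->0: no, ba/aaba meet in 0. 1a->1: no, ba/a meet in 1. Open state 2: 1a->2.
ab: 1b undefined. 1b->0: no, abab/bb meet in 0. 1b->1: no, baa/bbaa meet in 2 with "a" left. 1b->2: no, abab/baab meet in 2 with "ab" left. Open state 3: 1b->3.
aaa: 2a undefined. 2a->0: ok.
aab: 2b undefined. 2b->0: ok.
aba: 3a undefined. 3a->0: no, abab/a meet in 1. 3a->1: no, abab/bb meet in 3. 3a->2: no, abab/bbaa meet in 0. 3a->3: no, abab/abb meet in 3 with "b" left. Open state 4: 3a->4.
abb: 3b undefined. 3b->0: no, baa/abb meet in 0. 3b->1: ok.
abab: 4b undefined. 4b->0: ok.
bbaa: 4a undefined. 4a->0: no, abab/bbaa meet in 0. 4a->1: ok.
All examples now run through 5 states with every (state, symbol) defined. Accept strings end in {0,2,4}, Reject strings end in {1,3}; accept={0,2,4}.

states=5 start=0 accept={0,2,4} delta: 0a->1 0b->1 1a->2 1b->3 2a->0 2b->0 3a->4 3b->1 4a->1 4b->0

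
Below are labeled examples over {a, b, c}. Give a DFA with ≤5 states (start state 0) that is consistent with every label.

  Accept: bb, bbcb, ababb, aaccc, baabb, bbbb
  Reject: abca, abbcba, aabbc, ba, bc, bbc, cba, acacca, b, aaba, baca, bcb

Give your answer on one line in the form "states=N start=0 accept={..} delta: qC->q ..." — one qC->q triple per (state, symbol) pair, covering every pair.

states=4 start=0 accept={2} delta: 0a->0 0b->1 0c->1 1a->0 1b->2 1c->3 2a->0 2b->1 2c->1 3a->0 3b->0 3c->2

Fold the examples into a partial DFA from state 0: repeatedly fix the first undefined (state, symbol) met by the shortest-then-alphabetical prefix, trying targets in increasing order and rejecting any under which an Accept and a Reject string meet in one state with the same remainder; add a state when all current targets are rejected. Accepting states are where Accept strings end.
a: 0a undefined. 0a->0: ok.
b: 0b undefined. 0b->0: no, bb/ba meet in 0. Open state 1: 0b->1.
c: 0c undefined. 0c->0: no, aaccc/acacca meet in 0. 0c->1: ok.
ba: 1a undefined. 1a->0: ok.
bb: 1b undefined. 1b->0: no, bb/abbcba meet in 0. 1b->1: no, bb/b meet in 1. Open state 2: 1b->2.
bc: 1c undefined. 1c->0: no, aaccc/b meet in 1. 1c->1: no, bb/bcb meet in 2. 1c->2: no, bb/bc meet in 2. Open state 3: 1c->3.
bbb: 2b undefined. 2b->0: no, bbbb/b meet in 1. 2b->1: ok.
bbc: 2c undefined. 2c->0: no, bbcb/b meet in 1. 2c->1: ok.
bcb: 3b undefined. 3b->0: ok.
cba: 2a undefined. 2a->0: ok.
abca: 3a undefined. 3a->0: ok.
aaccc: 3c undefined. 3c->0: no, aaccc/abca meet in 0. 3c->1: no, aaccc/aabbc meet in 1. 3c->2: ok.
All examples now run through 4 states with every (state, symbol) defined. Accept strings end in {2}, Reject strings end in {0,1,3}; accept={2}.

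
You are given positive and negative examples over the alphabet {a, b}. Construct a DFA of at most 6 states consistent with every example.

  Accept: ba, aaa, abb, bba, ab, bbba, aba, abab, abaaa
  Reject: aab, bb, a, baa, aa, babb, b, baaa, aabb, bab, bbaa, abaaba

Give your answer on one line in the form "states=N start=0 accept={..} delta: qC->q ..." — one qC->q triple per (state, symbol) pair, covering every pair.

Fold the examples into a partial DFA from state 0: repeatedly fix the first undefined (state, symbol) met by the shortest-then-alphabetical prefix, trying targets in increasing order and rejecting any under which an Accept and a Reject string meet in one state with the same remainder; add a state when all current targets are rejected. Accepting states are where Accept strings end.
a: 0a undefined. 0a->0: no, aaa/a meet in 0. Open state 1: 0a->1.
b: 0b undefined. 0b->0: no, ba/a meet in 1. 0b->1: no, ba/aa meet in 1 with "a" left. Open state 2: 0b->2.
aa: 1a undefined. 1a->0: no, aaa/a meet in 1. 1a->1: no, aaa/a meet in 1. 1a->2: ok.
ab: 1b undefined. 1b->0: no, abb/aa meet in 2. 1b->1: no, abb/a meet in 1. 1b->2: no, abb/aab meet in 2 with "b" left. Open state 3: 1b->3.
ba: 2a undefined. 2a->0: ok.
bb: 2b undefined. 2b->0: no, ba/aab meet in 0. 2b->1: no, ba/bbaa meet in 0. 2b->2: ok.
aba: 3a undefined. 3a->0: no, ba/abaaba meet in 0. 3a->1: no, ba/abaaba meet in 0. 3a->2: no, ba/abaaba meet in 0. 3a->3: ok.
abb: 3b undefined. 3b->0: ok.
All examples now run through 4 states with every (state, symbol) defined. Accept strings end in {0,3}, Reject strings end in {1,2}; accept={0,3}.

states=4 start=0 accept={0,3} delta: 0a->1 0b->2 1a->2 1b->3 2a->0 2b->2 3a->3 3b->0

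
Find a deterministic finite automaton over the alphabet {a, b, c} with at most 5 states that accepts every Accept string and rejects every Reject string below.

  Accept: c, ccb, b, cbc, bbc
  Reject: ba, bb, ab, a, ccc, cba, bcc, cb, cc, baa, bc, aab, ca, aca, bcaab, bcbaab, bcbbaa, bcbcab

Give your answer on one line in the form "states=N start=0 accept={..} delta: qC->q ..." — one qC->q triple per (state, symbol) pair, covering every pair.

states=5 start=0 accept={2,4} delta: 0a->1 0b->2 0c->2 1a->1 1b->0 1c->0 2a->0 2b->0 2c->3 3a->0 3b->4 3c->0 4a->0 4b->0 4c->0

Fold the examples into a partial DFA from state 0: repeatedly fix the first undefined (state, symbol) met by the shortest-then-alphabetical prefix, trying targets in increasing order and rejecting any under which an Accept and a Reject string meet in one state with the same remainder; add a state when all current targets are rejected. Accepting states are where Accept strings end.
a: 0a undefined. 0a->0: no, b/ab meet in 0 with "b" left. Open state 1: 0a->1.
b: 0b undefined. 0b->0: no, c/bc meet in 0 with "c" left. 0b->1: no, b/a meet in 1. Open state 2: 0b->2.
c: 0c undefined. 0c->0: no, c/ccc meet in 0. 0c->1: no, c/a meet in 1. 0c->2: ok.
aa: 1a undefined. 1a->0: no, c/aab meet in 2. 1a->1: ok.
ab: 1b undefined. 1b->0: ok.
ac: 1c undefined. 1c->0: ok.
ba: 2a undefined. 2a->0: ok.
bb: 2b undefined. 2b->0: ok.
bc: 2c undefined. 2c->0: no, c/ccc meet in 2. 2c->1: no, c/bcbcab meet in 2. 2c->2: no, c/ccc meet in 2. Open state 3: 2c->3.
bca: 3a undefined. 3a->0: ok.
bcb: 3b undefined. 3b->0: no, c/bcbcab meet in 2. 3b->1: no, ccb/a meet in 1. 3b->2: no, c/bcbcab meet in 2. 3b->3: no, ccb/cc meet in 3. Open state 4: 3b->4.
bcc: 3c undefined. 3c->0: ok.
bcba: 4a undefined. 4a->0: ok.
bcbb: 4b undefined. 4b->0: ok.
bcbc: 4c undefined. 4c->0: ok.
All examples now run through 5 states with every (state, symbol) defined. Accept strings end in {2,4}, Reject strings end in {0,1,3}; accept={2,4}.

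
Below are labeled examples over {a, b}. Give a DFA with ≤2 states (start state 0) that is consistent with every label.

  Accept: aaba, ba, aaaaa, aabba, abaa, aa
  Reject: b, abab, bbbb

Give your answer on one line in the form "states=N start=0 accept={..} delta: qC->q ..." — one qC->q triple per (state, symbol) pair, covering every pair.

Grow the machine one transition at a time. Run the examples from 0; the earliest place one falls off (shortest prefix, ties alphabetical) gets sent to the lowest-numbered state that keeps every Accept/Reject pair distinguishable — a pair clashes when both reach the same state with identical unread suffix — and to a fresh state only if none does.
a: 0a undefined. 0a->0: ok.
b: 0b undefined. 0b->0: no, aaba/b meet in 0. Open state 1: 0b->1.
ba: 1a undefined. 1a->0: ok.
bb: 1b undefined. 1b->0: no, aaba/bbbb meet in 0. 1b->1: ok.
All examples now run through 2 states with every (state, symbol) defined. Accept strings end in {0}, Reject strings end in {1}; accept={0}.

states=2 start=0 accept={0} delta: 0a->0 0b->1 1a->0 1b->1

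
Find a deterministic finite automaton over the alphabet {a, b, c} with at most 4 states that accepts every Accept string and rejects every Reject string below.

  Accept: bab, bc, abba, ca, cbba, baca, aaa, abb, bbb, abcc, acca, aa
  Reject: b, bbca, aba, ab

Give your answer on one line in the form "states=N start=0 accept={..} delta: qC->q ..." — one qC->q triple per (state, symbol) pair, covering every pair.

Fold the examples into a partial DFA from state 0: repeatedly fix the first undefined (state, symbol) met by the shortest-then-alphabetical prefix, trying targets in increasing order and rejecting any under which an Accept and a Reject string meet in one state with the same remainder; add a state when all current targets are rejected. Accepting states are where Accept strings end.
a: 0a undefined. 0a->0: ok.
b: 0b undefined. 0b->0: no, bab/b meet in 0. Open state 1: 0b->1.
c: 0c undefined. 0c->0: ok.
ba: 1a undefined. 1a->0: no, bab/b meet in 1. 1a->1: ok.
bb: 1b undefined. 1b->0: no, bab/bbca meet in 0. 1b->1: no, bab/b meet in 1. Open state 2: 1b->2.
bc: 1c undefined. 1c->0: ok.
bbb: 2b undefined. 2b->0: ok.
bbc: 2c undefined. 2c->0: no, bc/bbca meet in 0. 2c->1: ok.
abba: 2a undefined. 2a->0: ok.
All examples now run through 3 states with every (state, symbol) defined. Accept strings end in {0,2}, Reject strings end in {1}; accept={0,2}.

states=3 start=0 accept={0,2} delta: 0a->0 0b->1 0c->0 1a->1 1b->2 1c->0 2a->0 2b->0 2c->1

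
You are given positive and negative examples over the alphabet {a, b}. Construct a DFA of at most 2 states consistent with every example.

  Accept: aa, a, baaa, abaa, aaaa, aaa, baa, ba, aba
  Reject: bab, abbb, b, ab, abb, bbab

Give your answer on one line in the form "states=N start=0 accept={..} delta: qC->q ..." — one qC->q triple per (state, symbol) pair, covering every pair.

states=2 start=0 accept={0} delta: 0a->0 0b->1 1a->0 1b->1

State merging on the prefix tree: take the shortest (then alphabetical) example prefix whose next move is undefined and point that move at state 0, else 1, else 2, ...; a target is out if some Accept/Reject pair would then sit in one state with the same input left (inseparable). If every existing state is out, open a new one.
a: 0a undefined. 0a->0: ok.
b: 0b undefined. 0b->0: no, aa/bab meet in 0. Open state 1: 0b->1.
ba: 1a undefined. 1a->0: ok.
bb: 1b undefined. 1b->0: no, aa/abb meet in 0. 1b->1: ok.
All examples now run through 2 states with every (state, symbol) defined. Accept strings end in {0}, Reject strings end in {1}; accept={0}.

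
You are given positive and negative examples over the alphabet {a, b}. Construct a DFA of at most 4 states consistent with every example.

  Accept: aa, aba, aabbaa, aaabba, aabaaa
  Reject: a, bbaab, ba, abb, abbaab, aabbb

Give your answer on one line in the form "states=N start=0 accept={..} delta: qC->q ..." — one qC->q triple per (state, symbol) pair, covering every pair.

states=4 start=0 accept={2} delta: 0a->1 0b->0 1a->2 1b->1 2a->1 2b->3 3a->0 3b->0

State merging on the prefix tree: take the shortest (then alphabetical) example prefix whose next move is undefined and point that move at state 0, else 1, else 2, ...; a target is out if some Accept/Reject pair would then sit in one state with the same input left (inseparable). If every existing state is out, open a new one.
a: 0a undefined. 0a->0: no, aa/a meet in 0. Open state 1: 0a->1.
b: 0b undefined. 0b->0: ok.
aa: 1a undefined. 1a->0: no, aa/bbaab meet in 0. 1a->1: no, aa/a meet in 1. Open state 2: 1a->2.
ab: 1b undefined. 1b->0: no, aba/a meet in 1. 1b->1: ok.
aaa: 2a undefined. 2a->0: no, aaabba/a meet in 1. 2a->1: ok.
aab: 2b undefined. 2b->0: no, aabaaa/a meet in 1. 2b->1: no, aabbaa/a meet in 1. 2b->2: no, aa/bbaab meet in 2. Open state 3: 2b->3.
aaba: 3a undefined. 3a->0: ok.
aabb: 3b undefined. 3b->0: ok.
All examples now run through 4 states with every (state, symbol) defined. Accept strings end in {2}, Reject strings end in {0,1,3}; accept={2}.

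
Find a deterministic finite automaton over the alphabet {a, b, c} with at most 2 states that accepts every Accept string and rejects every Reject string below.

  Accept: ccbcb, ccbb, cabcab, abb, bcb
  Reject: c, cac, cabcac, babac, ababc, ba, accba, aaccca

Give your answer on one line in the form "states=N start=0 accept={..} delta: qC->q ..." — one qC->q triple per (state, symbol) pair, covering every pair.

Grow the machine one transition at a time. Run the examples from 0; the earliest place one falls off (shortest prefix, ties alphabetical) gets sent to the lowest-numbered state that keeps every Accept/Reject pair distinguishable — a pair clashes when both reach the same state with identical unread suffix — and to a fresh state only if none does.
a: 0a undefined. 0a->0: ok.
b: 0b undefined. 0b->0: no, abb/ba meet in 0. Open state 1: 0b->1.
c: 0c undefined. 0c->0: ok.
ba: 1a undefined. 1a->0: ok.
bc: 1c undefined. 1c->0: ok.
abb: 1b undefined. 1b->0: no, ccbb/c meet in 0. 1b->1: ok.
All examples now run through 2 states with every (state, symbol) defined. Accept strings end in {1}, Reject strings end in {0}; accept={1}.

states=2 start=0 accept={1} delta: 0a->0 0b->1 0c->0 1a->0 1b->1 1c->0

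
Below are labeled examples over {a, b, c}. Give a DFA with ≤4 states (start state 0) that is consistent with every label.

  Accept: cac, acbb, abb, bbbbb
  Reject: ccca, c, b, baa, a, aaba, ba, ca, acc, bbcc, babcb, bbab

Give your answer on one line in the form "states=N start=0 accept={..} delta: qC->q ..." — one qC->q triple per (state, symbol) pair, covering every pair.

Fold the examples into a partial DFA from state 0: repeatedly fix the first undefined (state, symbol) met by the shortest-then-alphabetical prefix, trying targets in increasing order and rejecting any under which an Accept and a Reject string meet in one state with the same remainder; add a state when all current targets are rejected. Accepting states are where Accept strings end.
a: 0a undefined. 0a->0: ok.
b: 0b undefined. 0b->0: no, abb/b meet in 0. Open state 1: 0b->1.
c: 0c undefined. 0c->0: no, cac/ccca meet in 0. 0c->1: ok.
ba: 1a undefined. 1a->0: no, cac/c meet in 1. 1a->1: no, cac/acc meet in 1 with "c" left. Open state 2: 1a->2.
bb: 1b undefined. 1b->0: no, acbb/c meet in 1. 1b->1: no, acbb/c meet in 1. 1b->2: no, abb/aaba meet in 2. Open state 3: 1b->3.
cc: 1c undefined. 1c->0: ok.
baa: 2a undefined. 2a->0: ok.
bab: 2b undefined. 2b->0: no, abb/babcb meet in 3. 2b->1: ok.
bba: 3a undefined. 3a->0: ok.
bbb: 3b undefined. 3b->0: no, acbb/baa meet in 0. 3b->1: no, acbb/c meet in 1. 3b->2: no, acbb/ccca meet in 2. 3b->3: ok.
bbc: 3c undefined. 3c->0: ok.
cac: 2c undefined. 2c->0: no, cac/baa meet in 0. 2c->1: no, cac/c meet in 1. 2c->2: no, cac/ccca meet in 2. 2c->3: ok.
All examples now run through 4 states with every (state, symbol) defined. Accept strings end in {3}, Reject strings end in {0,1,2}; accept={3}.

states=4 start=0 accept={3} delta: 0a->0 0b->1 0c->1 1a->2 1b->3 1c->0 2a->0 2b->1 2c->3 3a->0 3b->3 3c->0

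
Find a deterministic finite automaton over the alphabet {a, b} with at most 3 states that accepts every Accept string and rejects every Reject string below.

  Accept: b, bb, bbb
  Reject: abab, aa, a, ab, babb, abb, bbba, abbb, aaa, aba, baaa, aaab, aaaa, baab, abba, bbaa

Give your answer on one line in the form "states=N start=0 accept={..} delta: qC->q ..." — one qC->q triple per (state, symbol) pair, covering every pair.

states=2 start=0 accept={0} delta: 0a->1 0b->0 1a->1 1b->1

Fold the examples into a partial DFA from state 0: repeatedly fix the first undefined (state, symbol) met by the shortest-then-alphabetical prefix, trying targets in increasing order and rejecting any under which an Accept and a Reject string meet in one state with the same remainder; add a state when all current targets are rejected. Accepting states are where Accept strings end.
a: 0a undefined. 0a->0: no, b/ab meet in 0 with "b" left. Open state 1: 0a->1.
b: 0b undefined. 0b->0: ok.
aa: 1a undefined. 1a->0: no, b/aa meet in 0. 1a->1: ok.
ab: 1b undefined. 1b->0: no, b/abab meet in 0. 1b->1: ok.
All examples now run through 2 states with every (state, symbol) defined. Accept strings end in {0}, Reject strings end in {1}; accept={0}.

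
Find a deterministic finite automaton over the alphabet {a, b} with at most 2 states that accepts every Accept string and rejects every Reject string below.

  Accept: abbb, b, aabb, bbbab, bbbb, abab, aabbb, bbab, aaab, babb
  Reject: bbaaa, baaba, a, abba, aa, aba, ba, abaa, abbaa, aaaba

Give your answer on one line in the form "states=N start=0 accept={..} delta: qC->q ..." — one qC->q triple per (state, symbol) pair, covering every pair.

State merging on the prefix tree: take the shortest (then alphabetical) example prefix whose next move is undefined and point that move at state 0, else 1, else 2, ...; a target is out if some Accept/Reject pair would then sit in one state with the same input left (inseparable). If every existing state is out, open a new one.
a: 0a undefined. 0a->0: ok.
b: 0b undefined. 0b->0: no, abbb/bbaaa meet in 0. Open state 1: 0b->1.
ba: 1a undefined. 1a->0: ok.
bb: 1b undefined. 1b->0: no, aabb/bbaaa meet in 0. 1b->1: ok.
All examples now run through 2 states with every (state, symbol) defined. Accept strings end in {1}, Reject strings end in {0}; accept={1}.

states=2 start=0 accept={1} delta: 0a->0 0b->1 1a->0 1b->1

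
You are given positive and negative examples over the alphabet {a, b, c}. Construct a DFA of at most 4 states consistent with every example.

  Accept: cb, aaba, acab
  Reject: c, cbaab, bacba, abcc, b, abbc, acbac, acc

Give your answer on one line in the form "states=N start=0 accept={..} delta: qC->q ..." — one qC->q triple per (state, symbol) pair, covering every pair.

Fold the examples into a partial DFA from state 0: repeatedly fix the first undefined (state, symbol) met by the shortest-then-alphabetical prefix, trying targets in increasing order and rejecting any under which an Accept and a Reject string meet in one state with the same remainder; add a state when all current targets are rejected. Accepting states are where Accept strings end.
a: 0a undefined. 0a->0: ok.
b: 0b undefined. 0b->0: no, aaba/b meet in 0. Open state 1: 0b->1.
c: 0c undefined. 0c->0: no, cb/b meet in 1. 0c->1: ok.
ba: 1a undefined. 1a->0: no, acab/c meet in 1. 1a->1: no, aaba/c meet in 1. Open state 2: 1a->2.
cb: 1b undefined. 1b->0: ok.
abc: 1c undefined. 1c->0: no, cb/acc meet in 0. 1c->1: ok.
bac: 2c undefined. 2c->0: no, aaba/bacba meet in 2. 2c->1: no, cb/bacba meet in 0. 2c->2: ok.
acab: 2b undefined. 2b->0: no, cb/bacba meet in 0. 2b->1: no, aaba/bacba meet in 2. 2b->2: ok.
bacba: 2a undefined. 2a->0: no, cb/bacba meet in 0. 2a->1: ok.
All examples now run through 3 states with every (state, symbol) defined. Accept strings end in {0,2}, Reject strings end in {1}; accept={0,2}.

states=3 start=0 accept={0,2} delta: 0a->0 0b->1 0c->1 1a->2 1b->0 1c->1 2a->1 2b->2 2c->2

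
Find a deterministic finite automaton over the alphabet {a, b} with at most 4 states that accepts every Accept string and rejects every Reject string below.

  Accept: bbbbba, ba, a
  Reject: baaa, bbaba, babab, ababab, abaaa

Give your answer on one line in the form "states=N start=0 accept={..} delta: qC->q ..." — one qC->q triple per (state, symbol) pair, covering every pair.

State merging on the prefix tree: take the shortest (then alphabetical) example prefix whose next move is undefined and point that move at state 0, else 1, else 2, ...; a target is out if some Accept/Reject pair would then sit in one state with the same input left (inseparable). If every existing state is out, open a new one.
a: 0a undefined. 0a->0: ok.
b: 0b undefined. 0b->0: no, bbbbba/baaa meet in 0. Open state 1: 0b->1.
ba: 1a undefined. 1a->0: no, ba/baaa meet in 0. 1a->1: no, ba/baaa meet in 1. Open state 2: 1a->2.
bb: 1b undefined. 1b->0: no, bbbbba/bbaba meet in 2. 1b->1: ok.
baa: 2a undefined. 2a->0: no, a/baaa meet in 0. 2a->1: no, bbbbba/baaa meet in 2. 2a->2: no, bbbbba/baaa meet in 2. Open state 3: 2a->3.
bab: 2b undefined. 2b->0: no, a/bbaba meet in 0. 2b->1: no, bbbbba/bbaba meet in 2. 2b->2: ok.
baaa: 3a undefined. 3a->0: no, a/baaa meet in 0. 3a->1: ok.
babab: 3b undefined. 3b->0: no, a/babab meet in 0. 3b->1: ok.
All examples now run through 4 states with every (state, symbol) defined. Accept strings end in {0,2}, Reject strings end in {1,3}; accept={0,2}.

states=4 start=0 accept={0,2} delta: 0a->0 0b->1 1a->2 1b->1 2a->3 2b->2 3a->1 3b->1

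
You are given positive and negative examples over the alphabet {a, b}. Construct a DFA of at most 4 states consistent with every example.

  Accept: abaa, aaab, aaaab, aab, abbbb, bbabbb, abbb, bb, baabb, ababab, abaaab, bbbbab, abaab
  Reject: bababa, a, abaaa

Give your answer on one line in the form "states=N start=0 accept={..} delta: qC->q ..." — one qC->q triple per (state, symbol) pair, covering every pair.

Fold the examples into a partial DFA from state 0: repeatedly fix the first undefined (state, symbol) met by the shortest-then-alphabetical prefix, trying targets in increasing order and rejecting any under which an Accept and a Reject string meet in one state with the same remainder; add a state when all current targets are rejected. Accepting states are where Accept strings end.
a: 0a undefined. 0a->0: ok.
b: 0b undefined. 0b->0: no, abaa/bababa meet in 0. Open state 1: 0b->1.
ba: 1a undefined. 1a->0: no, abaa/bababa meet in 0. 1a->1: no, abaa/abaaa meet in 1. Open state 2: 1a->2.
bb: 1b undefined. 1b->0: no, abbbb/a meet in 0. 1b->1: ok.
baa: 2a undefined. 2a->0: no, abaa/a meet in 0. 2a->1: ok.
bab: 2b undefined. 2b->0: no, abaaab/a meet in 0. 2b->1: ok.
All examples now run through 3 states with every (state, symbol) defined. Accept strings end in {1}, Reject strings end in {0,2}; accept={1}.

states=3 start=0 accept={1} delta: 0a->0 0b->1 1a->2 1b->1 2a->1 2b->1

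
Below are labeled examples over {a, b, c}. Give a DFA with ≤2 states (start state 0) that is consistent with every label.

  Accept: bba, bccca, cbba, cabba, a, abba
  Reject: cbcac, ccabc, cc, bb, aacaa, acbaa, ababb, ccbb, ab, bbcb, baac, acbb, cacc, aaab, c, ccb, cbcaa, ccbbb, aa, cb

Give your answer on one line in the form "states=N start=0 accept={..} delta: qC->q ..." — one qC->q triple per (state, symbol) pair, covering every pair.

State merging on the prefix tree: take the shortest (then alphabetical) example prefix whose next move is undefined and point that move at state 0, else 1, else 2, ...; a target is out if some Accept/Reject pair would then sit in one state with the same input left (inseparable). If every existing state is out, open a new one.
a: 0a undefined. 0a->0: no, a/aa meet in 0. Open state 1: 0a->1.
b: 0b undefined. 0b->0: ok.
c: 0c undefined. 0c->0: ok.
aa: 1a undefined. 1a->0: ok.
ab: 1b undefined. 1b->0: ok.
ac: 1c undefined. 1c->0: ok.
All examples now run through 2 states with every (state, symbol) defined. Accept strings end in {1}, Reject strings end in {0}; accept={1}.

states=2 start=0 accept={1} delta: 0a->1 0b->0 0c->0 1a->0 1b->0 1c->0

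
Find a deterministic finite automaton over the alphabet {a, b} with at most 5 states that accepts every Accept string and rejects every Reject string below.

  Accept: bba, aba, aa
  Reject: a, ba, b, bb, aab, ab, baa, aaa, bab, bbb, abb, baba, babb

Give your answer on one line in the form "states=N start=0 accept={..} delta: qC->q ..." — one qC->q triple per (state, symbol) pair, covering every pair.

Grow the machine one transition at a time. Run the examples from 0; the earliest place one falls off (shortest prefix, ties alphabetical) gets sent to the lowest-numbered state that keeps every Accept/Reject pair distinguishable — a pair clashes when both reach the same state with identical unread suffix — and to a fresh state only if none does.
a: 0a undefined. 0a->0: no, aba/ba meet in 0 with "ba" left. Open state 1: 0a->1.
b: 0b undefined. 0b->0: no, bba/a meet in 1. 0b->1: no, aa/ba meet in 1 with "a" left. Open state 2: 0b->2.
aa: 1a undefined. 1a->0: ok.
ab: 1b undefined. 1b->0: no, aba/a meet in 1. 1b->1: ok.
ba: 2a undefined. 2a->0: no, aba/ba meet in 0. 2a->1: no, aba/baa meet in 0. 2a->2: no, bba/baba meet in 2 with "ba" left. Open state 3: 2a->3.
bb: 2b undefined. 2b->0: no, bba/a meet in 1. 2b->1: ok.
baa: 3a undefined. 3a->0: no, bba/baa meet in 0. 3a->1: ok.
bab: 3b undefined. 3b->0: no, bba/bab meet in 0. 3b->1: no, bba/baba meet in 0. 3b->2: ok.
All examples now run through 4 states with every (state, symbol) defined. Accept strings end in {0}, Reject strings end in {1,2,3}; accept={0}.

states=4 start=0 accept={0} delta: 0a->1 0b->2 1a->0 1b->1 2a->3 2b->1 3a->1 3b->2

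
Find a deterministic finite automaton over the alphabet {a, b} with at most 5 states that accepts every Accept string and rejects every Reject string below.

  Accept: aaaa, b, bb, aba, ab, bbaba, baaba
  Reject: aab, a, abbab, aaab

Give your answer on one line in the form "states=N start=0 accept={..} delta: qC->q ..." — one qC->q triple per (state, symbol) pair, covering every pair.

states=3 start=0 accept={0,2} delta: 0a->1 0b->0 1a->2 1b->2 2a->2 2b->1

Fold the examples into a partial DFA from state 0: repeatedly fix the first undefined (state, symbol) met by the shortest-then-alphabetical prefix, trying targets in increasing order and rejecting any under which an Accept and a Reject string meet in one state with the same remainder; add a state when all current targets are rejected. Accepting states are where Accept strings end.
a: 0a undefined. 0a->0: no, aaaa/a meet in 0. Open state 1: 0a->1.
b: 0b undefined. 0b->0: ok.
aa: 1a undefined. 1a->0: no, aaaa/aab meet in 0. 1a->1: no, aaaa/a meet in 1. Open state 2: 1a->2.
ab: 1b undefined. 1b->0: no, b/abbab meet in 0. 1b->1: no, ab/a meet in 1. 1b->2: ok.
aaa: 2a undefined. 2a->0: no, aaaa/a meet in 1. 2a->1: no, aaaa/aaab meet in 2. 2a->2: ok.
aab: 2b undefined. 2b->0: no, aaaa/abbab meet in 2. 2b->1: ok.
All examples now run through 3 states with every (state, symbol) defined. Accept strings end in {0,2}, Reject strings end in {1}; accept={0,2}.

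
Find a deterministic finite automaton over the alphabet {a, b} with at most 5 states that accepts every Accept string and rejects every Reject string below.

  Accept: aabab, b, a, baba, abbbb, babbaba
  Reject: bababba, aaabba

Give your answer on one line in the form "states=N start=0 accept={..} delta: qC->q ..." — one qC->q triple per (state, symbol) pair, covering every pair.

states=3 start=0 accept={0,1} delta: 0a->0 0b->1 1a->0 1b->2 2a->2 2b->0

Fold the examples into a partial DFA from state 0: repeatedly fix the first undefined (state, symbol) met by the shortest-then-alphabetical prefix, trying targets in increasing order and rejecting any under which an Accept and a Reject string meet in one state with the same remainder; add a state when all current targets are rejected. Accepting states are where Accept strings end.
a: 0a undefined. 0a->0: ok.
b: 0b undefined. 0b->0: no, aabab/bababba meet in 0. Open state 1: 0b->1.
ba: 1a undefined. 1a->0: ok.
abb: 1b undefined. 1b->0: no, a/bababba meet in 0. 1b->1: no, a/bababba meet in 0. Open state 2: 1b->2.
abbb: 2b undefined. 2b->0: ok.
babba: 2a undefined. 2a->0: no, a/bababba meet in 0. 2a->1: no, aabab/bababba meet in 1. 2a->2: ok.
All examples now run through 3 states with every (state, symbol) defined. Accept strings end in {0,1}, Reject strings end in {2}; accept={0,1}.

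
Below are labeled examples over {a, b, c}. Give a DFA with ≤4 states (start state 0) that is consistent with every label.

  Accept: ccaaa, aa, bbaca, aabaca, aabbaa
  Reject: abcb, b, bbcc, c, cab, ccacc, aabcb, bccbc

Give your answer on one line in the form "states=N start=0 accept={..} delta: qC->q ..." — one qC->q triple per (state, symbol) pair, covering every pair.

states=3 start=0 accept={0} delta: 0a->0 0b->1 0c->1 1a->0 1b->0 1c->2 2a->0 2b->1 2c->0

Grow the machine one transition at a time. Run the examples from 0; the earliest place one falls off (shortest prefix, ties alphabetical) gets sent to the lowest-numbered state that keeps every Accept/Reject pair distinguishable — a pair clashes when both reach the same state with identical unread suffix — and to a fresh state only if none does.
a: 0a undefined. 0a->0: ok.
b: 0b undefined. 0b->0: no, aa/b meet in 0. Open state 1: 0b->1.
c: 0c undefined. 0c->0: no, ccaaa/c meet in 0. 0c->1: ok.
bb: 1b undefined. 1b->0: ok.
bc: 1c undefined. 1c->0: no, ccaaa/bbcc meet in 0. 1c->1: no, aa/abcb meet in 0. Open state 2: 1c->2.
ca: 1a undefined. 1a->0: ok.
bcc: 2c undefined. 2c->0: ok.
cca: 2a undefined. 2a->0: ok.
abcb: 2b undefined. 2b->0: no, ccaaa/abcb meet in 0. 2b->1: ok.
All examples now run through 3 states with every (state, symbol) defined. Accept strings end in {0}, Reject strings end in {1,2}; accept={0}.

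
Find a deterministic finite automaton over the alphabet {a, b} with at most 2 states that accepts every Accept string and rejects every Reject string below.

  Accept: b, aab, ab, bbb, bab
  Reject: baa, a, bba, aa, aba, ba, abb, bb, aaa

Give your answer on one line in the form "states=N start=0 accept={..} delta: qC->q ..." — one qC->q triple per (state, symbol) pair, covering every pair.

Grow the machine one transition at a time. Run the examples from 0; the earliest place one falls off (shortest prefix, ties alphabetical) gets sent to the lowest-numbered state that keeps every Accept/Reject pair distinguishable — a pair clashes when both reach the same state with identical unread suffix — and to a fresh state only if none does.
a: 0a undefined. 0a->0: ok.
b: 0b undefined. 0b->0: no, b/baa meet in 0. Open state 1: 0b->1.
ba: 1a undefined. 1a->0: ok.
bb: 1b undefined. 1b->0: ok.
All examples now run through 2 states with every (state, symbol) defined. Accept strings end in {1}, Reject strings end in {0}; accept={1}.

states=2 start=0 accept={1} delta: 0a->0 0b->1 1a->0 1b->0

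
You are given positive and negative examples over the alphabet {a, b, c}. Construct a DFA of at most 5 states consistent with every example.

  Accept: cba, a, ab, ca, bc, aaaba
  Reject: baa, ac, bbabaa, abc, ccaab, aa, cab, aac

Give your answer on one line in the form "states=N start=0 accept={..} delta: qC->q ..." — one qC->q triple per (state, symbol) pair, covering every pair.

State merging on the prefix tree: take the shortest (then alphabetical) example prefix whose next move is undefined and point that move at state 0, else 1, else 2, ...; a target is out if some Accept/Reject pair would then sit in one state with the same input left (inseparable). If every existing state is out, open a new one.
a: 0a undefined. 0a->0: no, a/aa meet in 0. Open state 1: 0a->1.
b: 0b undefined. 0b->0: ok.
c: 0c undefined. 0c->0: no, ab/cab meet in 1 with "b" left. 0c->1: no, ca/baa meet in 1 with "a" left. Open state 2: 0c->2.
aa: 1a undefined. 1a->0: no, bc/aac meet in 2. 1a->1: no, a/baa meet in 1. 1a->2: no, bc/baa meet in 2. Open state 3: 1a->3.
ab: 1b undefined. 1b->0: no, bc/abc meet in 2. 1b->1: ok.
ac: 1c undefined. 1c->0: ok.
ca: 2a undefined. 2a->0: no, ca/ac meet in 0. 2a->1: no, a/cab meet in 1. 2a->2: ok.
cb: 2b undefined. 2b->0: ok.
cc: 2c undefined. 2c->0: ok.
aaa: 3a undefined. 3a->0: ok.
aac: 3c undefined. 3c->0: ok.
ccaab: 3b undefined. 3b->0: ok.
All examples now run through 4 states with every (state, symbol) defined. Accept strings end in {1,2}, Reject strings end in {0,3}; accept={1,2}.

states=4 start=0 accept={1,2} delta: 0a->1 0b->0 0c->2 1a->3 1b->1 1c->0 2a->2 2b->0 2c->0 3a->0 3b->0 3c->0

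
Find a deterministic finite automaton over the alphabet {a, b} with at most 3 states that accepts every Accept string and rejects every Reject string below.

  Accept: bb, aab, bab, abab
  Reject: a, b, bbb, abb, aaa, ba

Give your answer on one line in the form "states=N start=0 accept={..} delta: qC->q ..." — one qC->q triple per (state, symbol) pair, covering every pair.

Grow the machine one transition at a time. Run the examples from 0; the earliest place one falls off (shortest prefix, ties alphabetical) gets sent to the lowest-numbered state that keeps every Accept/Reject pair distinguishable — a pair clashes when both reach the same state with identical unread suffix — and to a fresh state only if none does.
a: 0a undefined. 0a->0: no, bb/abb meet in 0 with "bb" left. Open state 1: 0a->1.
b: 0b undefined. 0b->0: no, bb/b meet in 0. 0b->1: ok.
aa: 1a undefined. 1a->0: no, aab/a meet in 1. 1a->1: ok.
ab: 1b undefined. 1b->0: ok.
All examples now run through 2 states with every (state, symbol) defined. Accept strings end in {0}, Reject strings end in {1}; accept={0}.

states=2 start=0 accept={0} delta: 0a->1 0b->1 1a->1 1b->0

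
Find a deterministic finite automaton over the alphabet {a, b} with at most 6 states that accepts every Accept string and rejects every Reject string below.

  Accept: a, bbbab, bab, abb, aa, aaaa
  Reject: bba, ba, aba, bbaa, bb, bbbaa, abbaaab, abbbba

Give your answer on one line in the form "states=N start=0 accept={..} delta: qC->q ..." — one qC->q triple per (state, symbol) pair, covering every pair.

State merging on the prefix tree: take the shortest (then alphabetical) example prefix whose next move is undefined and point that move at state 0, else 1, else 2, ...; a target is out if some Accept/Reject pair would then sit in one state with the same input left (inseparable). If every existing state is out, open a new one.
a: 0a undefined. 0a->0: no, abb/bb meet in 0 with "bb" left. Open state 1: 0a->1.
b: 0b undefined. 0b->0: no, a/bba meet in 1. 0b->1: no, aa/ba meet in 1 with "a" left. Open state 2: 0b->2.
aa: 1a undefined. 1a->0: ok.
ab: 1b undefined. 1b->0: no, a/aba meet in 1. 1b->1: no, aa/aba meet in 0. 1b->2: no, abb/bb meet in 2 with "b" left. Open state 3: 1b->3.
ba: 2a undefined. 2a->0: no, aa/ba meet in 0. 2a->1: no, a/ba meet in 1. 2a->2: no, bab/bb meet in 2 with "b" left. 2a->3: ok.
bb: 2b undefined. 2b->0: no, a/bba meet in 1. 2b->1: no, a/bbaa meet in 1. 2b->2: ok.
aba: 3a undefined. 3a->0: no, aa/aba meet in 0. 3a->1: no, a/aba meet in 1. 3a->2: ok.
abb: 3b undefined. 3b->0: ok.
All examples now run through 4 states with every (state, symbol) defined. Accept strings end in {0,1}, Reject strings end in {2,3}; accept={0,1}.

states=4 start=0 accept={0,1} delta: 0a->1 0b->2 1a->0 1b->3 2a->3 2b->2 3a->2 3b->0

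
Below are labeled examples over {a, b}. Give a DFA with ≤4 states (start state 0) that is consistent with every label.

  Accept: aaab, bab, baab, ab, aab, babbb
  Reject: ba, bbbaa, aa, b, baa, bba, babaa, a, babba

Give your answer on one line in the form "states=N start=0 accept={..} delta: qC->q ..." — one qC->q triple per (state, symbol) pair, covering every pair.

states=3 start=0 accept={2} delta: 0a->1 0b->0 1a->1 1b->2 2a->0 2b->1

Grow the machine one transition at a time. Run the examples from 0; the earliest place one falls off (shortest prefix, ties alphabetical) gets sent to the lowest-numbered state that keeps every Accept/Reject pair distinguishable — a pair clashes when both reach the same state with identical unread suffix — and to a fresh state only if none does.
a: 0a undefined. 0a->0: no, aaab/b meet in 0 with "b" left. Open state 1: 0a->1.
b: 0b undefined. 0b->0: ok.
aa: 1a undefined. 1a->0: no, baab/bbbaa meet in 0. 1a->1: ok.
ab: 1b undefined. 1b->0: no, aaab/b meet in 0. 1b->1: no, aaab/ba meet in 1. Open state 2: 1b->2.
baba: 2a undefined. 2a->0: ok.
babb: 2b undefined. 2b->0: no, babbb/b meet in 0. 2b->1: ok.
All examples now run through 3 states with every (state, symbol) defined. Accept strings end in {2}, Reject strings end in {0,1}; accept={2}.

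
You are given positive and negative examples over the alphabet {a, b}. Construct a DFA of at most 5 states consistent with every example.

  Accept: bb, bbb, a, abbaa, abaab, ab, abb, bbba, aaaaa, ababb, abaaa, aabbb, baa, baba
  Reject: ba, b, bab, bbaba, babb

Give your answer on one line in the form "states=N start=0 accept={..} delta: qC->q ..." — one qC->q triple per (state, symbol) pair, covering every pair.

Grow the machine one transition at a time. Run the examples from 0; the earliest place one falls off (shortest prefix, ties alphabetical) gets sent to the lowest-numbered state that keeps every Accept/Reject pair distinguishable — a pair clashes when both reach the same state with identical unread suffix — and to a fresh state only if none does.
a: 0a undefined. 0a->0: no, ab/b meet in 0 with "b" left. Open state 1: 0a->1.
b: 0b undefined. 0b->0: no, bb/b meet in 0. 0b->1: no, a/b meet in 1. Open state 2: 0b->2.
aa: 1a undefined. 1a->0: ok.
ab: 1b undefined. 1b->0: no, abaab/b meet in 2. 1b->1: ok.
ba: 2a undefined. 2a->0: no, bb/babb meet in 2 with "b" left. 2a->1: no, a/ba meet in 1. 2a->2: no, bb/bab meet in 2 with "b" left. Open state 3: 2a->3.
bb: 2b undefined. 2b->0: no, bb/bbaba meet in 0. 2b->1: ok.
baa: 3a undefined. 3a->0: ok.
bab: 3b undefined. 3b->0: no, bbba/bab meet in 0. 3b->1: no, bb/bab meet in 1. 3b->2: no, bb/babb meet in 1. 3b->3: ok.
All examples now run through 4 states with every (state, symbol) defined. Accept strings end in {0,1}, Reject strings end in {2,3}; accept={0,1}.

states=4 start=0 accept={0,1} delta: 0a->1 0b->2 1a->0 1b->1 2a->3 2b->1 3a->0 3b->3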